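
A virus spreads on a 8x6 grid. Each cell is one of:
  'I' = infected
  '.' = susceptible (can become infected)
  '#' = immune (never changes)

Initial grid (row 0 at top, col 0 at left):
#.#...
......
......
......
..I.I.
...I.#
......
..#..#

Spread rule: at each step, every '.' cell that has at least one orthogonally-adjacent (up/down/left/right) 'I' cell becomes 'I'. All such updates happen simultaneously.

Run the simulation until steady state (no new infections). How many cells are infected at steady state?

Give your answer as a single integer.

Answer: 43

Derivation:
Step 0 (initial): 3 infected
Step 1: +8 new -> 11 infected
Step 2: +10 new -> 21 infected
Step 3: +10 new -> 31 infected
Step 4: +7 new -> 38 infected
Step 5: +5 new -> 43 infected
Step 6: +0 new -> 43 infected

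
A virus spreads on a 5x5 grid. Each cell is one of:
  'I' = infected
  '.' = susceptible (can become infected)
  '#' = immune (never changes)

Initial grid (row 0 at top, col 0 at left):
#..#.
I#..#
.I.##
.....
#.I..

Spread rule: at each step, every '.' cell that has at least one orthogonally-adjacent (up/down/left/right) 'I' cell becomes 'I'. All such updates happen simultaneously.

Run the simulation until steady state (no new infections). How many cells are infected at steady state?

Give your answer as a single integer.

Step 0 (initial): 3 infected
Step 1: +6 new -> 9 infected
Step 2: +4 new -> 13 infected
Step 3: +3 new -> 16 infected
Step 4: +1 new -> 17 infected
Step 5: +0 new -> 17 infected

Answer: 17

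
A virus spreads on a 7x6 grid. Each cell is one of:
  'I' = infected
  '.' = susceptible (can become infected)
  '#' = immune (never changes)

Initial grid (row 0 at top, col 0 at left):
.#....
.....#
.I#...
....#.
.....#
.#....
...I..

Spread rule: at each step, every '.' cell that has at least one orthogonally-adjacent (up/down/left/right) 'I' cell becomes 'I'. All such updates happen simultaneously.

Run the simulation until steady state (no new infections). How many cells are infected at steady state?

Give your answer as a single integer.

Answer: 36

Derivation:
Step 0 (initial): 2 infected
Step 1: +6 new -> 8 infected
Step 2: +10 new -> 18 infected
Step 3: +9 new -> 27 infected
Step 4: +4 new -> 31 infected
Step 5: +2 new -> 33 infected
Step 6: +2 new -> 35 infected
Step 7: +1 new -> 36 infected
Step 8: +0 new -> 36 infected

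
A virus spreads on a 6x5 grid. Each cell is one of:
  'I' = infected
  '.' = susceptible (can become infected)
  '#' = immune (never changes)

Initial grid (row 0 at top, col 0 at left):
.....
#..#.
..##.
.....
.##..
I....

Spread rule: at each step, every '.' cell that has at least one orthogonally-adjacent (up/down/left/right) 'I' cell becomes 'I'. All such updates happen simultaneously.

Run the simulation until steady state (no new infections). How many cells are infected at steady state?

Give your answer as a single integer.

Answer: 24

Derivation:
Step 0 (initial): 1 infected
Step 1: +2 new -> 3 infected
Step 2: +2 new -> 5 infected
Step 3: +3 new -> 8 infected
Step 4: +4 new -> 12 infected
Step 5: +3 new -> 15 infected
Step 6: +3 new -> 18 infected
Step 7: +3 new -> 21 infected
Step 8: +2 new -> 23 infected
Step 9: +1 new -> 24 infected
Step 10: +0 new -> 24 infected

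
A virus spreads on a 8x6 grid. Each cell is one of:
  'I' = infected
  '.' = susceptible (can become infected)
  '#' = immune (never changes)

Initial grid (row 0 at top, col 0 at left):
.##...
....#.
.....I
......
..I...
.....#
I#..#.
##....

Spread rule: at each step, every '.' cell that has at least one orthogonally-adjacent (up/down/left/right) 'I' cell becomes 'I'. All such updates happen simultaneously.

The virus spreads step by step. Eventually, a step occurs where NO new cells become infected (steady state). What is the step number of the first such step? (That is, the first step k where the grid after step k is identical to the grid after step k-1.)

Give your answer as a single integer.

Step 0 (initial): 3 infected
Step 1: +8 new -> 11 infected
Step 2: +12 new -> 23 infected
Step 3: +8 new -> 31 infected
Step 4: +4 new -> 35 infected
Step 5: +2 new -> 37 infected
Step 6: +2 new -> 39 infected
Step 7: +1 new -> 40 infected
Step 8: +0 new -> 40 infected

Answer: 8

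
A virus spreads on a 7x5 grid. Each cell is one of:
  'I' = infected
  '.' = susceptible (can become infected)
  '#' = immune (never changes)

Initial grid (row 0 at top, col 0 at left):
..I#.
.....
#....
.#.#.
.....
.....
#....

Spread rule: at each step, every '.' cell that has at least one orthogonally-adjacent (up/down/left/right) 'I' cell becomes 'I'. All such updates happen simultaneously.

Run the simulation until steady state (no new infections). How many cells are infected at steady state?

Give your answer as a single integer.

Step 0 (initial): 1 infected
Step 1: +2 new -> 3 infected
Step 2: +4 new -> 7 infected
Step 3: +5 new -> 12 infected
Step 4: +3 new -> 15 infected
Step 5: +4 new -> 19 infected
Step 6: +5 new -> 24 infected
Step 7: +5 new -> 29 infected
Step 8: +1 new -> 30 infected
Step 9: +0 new -> 30 infected

Answer: 30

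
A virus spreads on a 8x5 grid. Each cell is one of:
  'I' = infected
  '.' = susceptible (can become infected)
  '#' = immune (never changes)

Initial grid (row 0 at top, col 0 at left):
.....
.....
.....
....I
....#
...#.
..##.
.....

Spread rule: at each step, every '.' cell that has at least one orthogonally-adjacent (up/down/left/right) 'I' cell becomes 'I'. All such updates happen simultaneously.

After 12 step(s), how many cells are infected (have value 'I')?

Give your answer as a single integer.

Answer: 36

Derivation:
Step 0 (initial): 1 infected
Step 1: +2 new -> 3 infected
Step 2: +4 new -> 7 infected
Step 3: +5 new -> 12 infected
Step 4: +6 new -> 18 infected
Step 5: +5 new -> 23 infected
Step 6: +4 new -> 27 infected
Step 7: +3 new -> 30 infected
Step 8: +2 new -> 32 infected
Step 9: +1 new -> 33 infected
Step 10: +1 new -> 34 infected
Step 11: +1 new -> 35 infected
Step 12: +1 new -> 36 infected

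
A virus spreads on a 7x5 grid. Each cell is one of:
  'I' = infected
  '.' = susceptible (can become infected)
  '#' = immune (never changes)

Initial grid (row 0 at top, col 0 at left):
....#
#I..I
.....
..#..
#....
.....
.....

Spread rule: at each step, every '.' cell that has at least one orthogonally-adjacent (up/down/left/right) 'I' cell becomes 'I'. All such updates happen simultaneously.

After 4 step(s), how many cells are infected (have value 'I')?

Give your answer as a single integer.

Step 0 (initial): 2 infected
Step 1: +5 new -> 7 infected
Step 2: +8 new -> 15 infected
Step 3: +4 new -> 19 infected
Step 4: +4 new -> 23 infected

Answer: 23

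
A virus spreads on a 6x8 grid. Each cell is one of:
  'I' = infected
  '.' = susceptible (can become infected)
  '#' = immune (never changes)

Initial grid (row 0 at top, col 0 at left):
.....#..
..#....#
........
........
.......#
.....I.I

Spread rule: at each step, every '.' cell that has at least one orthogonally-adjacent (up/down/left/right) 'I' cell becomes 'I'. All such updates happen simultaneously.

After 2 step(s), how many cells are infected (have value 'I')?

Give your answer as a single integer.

Step 0 (initial): 2 infected
Step 1: +3 new -> 5 infected
Step 2: +4 new -> 9 infected

Answer: 9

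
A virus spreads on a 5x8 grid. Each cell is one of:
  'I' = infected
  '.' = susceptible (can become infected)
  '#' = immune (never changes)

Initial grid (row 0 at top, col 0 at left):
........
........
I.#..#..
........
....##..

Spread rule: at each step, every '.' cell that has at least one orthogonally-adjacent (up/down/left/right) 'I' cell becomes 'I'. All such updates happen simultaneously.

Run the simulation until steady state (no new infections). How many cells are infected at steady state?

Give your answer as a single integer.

Answer: 36

Derivation:
Step 0 (initial): 1 infected
Step 1: +3 new -> 4 infected
Step 2: +4 new -> 8 infected
Step 3: +4 new -> 12 infected
Step 4: +4 new -> 16 infected
Step 5: +5 new -> 21 infected
Step 6: +4 new -> 25 infected
Step 7: +3 new -> 28 infected
Step 8: +5 new -> 33 infected
Step 9: +3 new -> 36 infected
Step 10: +0 new -> 36 infected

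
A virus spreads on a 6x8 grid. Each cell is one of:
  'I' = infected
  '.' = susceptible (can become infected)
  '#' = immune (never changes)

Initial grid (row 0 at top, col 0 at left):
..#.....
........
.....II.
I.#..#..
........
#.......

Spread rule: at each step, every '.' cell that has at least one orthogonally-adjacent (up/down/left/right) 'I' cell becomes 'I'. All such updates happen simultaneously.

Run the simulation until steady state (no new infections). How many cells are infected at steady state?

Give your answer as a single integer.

Step 0 (initial): 3 infected
Step 1: +8 new -> 11 infected
Step 2: +11 new -> 22 infected
Step 3: +13 new -> 35 infected
Step 4: +8 new -> 43 infected
Step 5: +1 new -> 44 infected
Step 6: +0 new -> 44 infected

Answer: 44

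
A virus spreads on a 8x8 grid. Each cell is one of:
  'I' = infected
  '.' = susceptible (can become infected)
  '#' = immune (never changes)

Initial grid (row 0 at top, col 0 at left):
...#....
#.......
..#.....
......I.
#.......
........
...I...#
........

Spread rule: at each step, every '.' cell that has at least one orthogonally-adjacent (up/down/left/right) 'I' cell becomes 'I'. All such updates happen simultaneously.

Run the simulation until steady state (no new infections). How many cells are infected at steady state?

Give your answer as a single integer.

Answer: 59

Derivation:
Step 0 (initial): 2 infected
Step 1: +8 new -> 10 infected
Step 2: +14 new -> 24 infected
Step 3: +14 new -> 38 infected
Step 4: +9 new -> 47 infected
Step 5: +4 new -> 51 infected
Step 6: +3 new -> 54 infected
Step 7: +3 new -> 57 infected
Step 8: +1 new -> 58 infected
Step 9: +1 new -> 59 infected
Step 10: +0 new -> 59 infected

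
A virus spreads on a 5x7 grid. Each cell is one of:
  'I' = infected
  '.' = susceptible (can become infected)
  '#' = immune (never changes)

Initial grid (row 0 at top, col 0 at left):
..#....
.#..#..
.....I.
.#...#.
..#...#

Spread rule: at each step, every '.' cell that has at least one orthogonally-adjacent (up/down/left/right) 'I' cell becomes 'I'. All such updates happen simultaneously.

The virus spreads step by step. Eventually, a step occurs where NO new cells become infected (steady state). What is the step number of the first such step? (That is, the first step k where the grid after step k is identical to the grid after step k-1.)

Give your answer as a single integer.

Step 0 (initial): 1 infected
Step 1: +3 new -> 4 infected
Step 2: +5 new -> 9 infected
Step 3: +6 new -> 15 infected
Step 4: +6 new -> 21 infected
Step 5: +1 new -> 22 infected
Step 6: +2 new -> 24 infected
Step 7: +2 new -> 26 infected
Step 8: +2 new -> 28 infected
Step 9: +0 new -> 28 infected

Answer: 9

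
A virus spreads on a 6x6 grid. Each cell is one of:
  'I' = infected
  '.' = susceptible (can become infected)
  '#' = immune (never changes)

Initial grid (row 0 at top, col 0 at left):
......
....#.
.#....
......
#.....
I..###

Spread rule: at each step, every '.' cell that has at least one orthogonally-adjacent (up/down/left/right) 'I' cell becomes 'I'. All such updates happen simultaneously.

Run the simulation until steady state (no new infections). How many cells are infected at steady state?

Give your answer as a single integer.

Step 0 (initial): 1 infected
Step 1: +1 new -> 2 infected
Step 2: +2 new -> 4 infected
Step 3: +2 new -> 6 infected
Step 4: +3 new -> 9 infected
Step 5: +4 new -> 13 infected
Step 6: +5 new -> 18 infected
Step 7: +6 new -> 24 infected
Step 8: +3 new -> 27 infected
Step 9: +2 new -> 29 infected
Step 10: +1 new -> 30 infected
Step 11: +0 new -> 30 infected

Answer: 30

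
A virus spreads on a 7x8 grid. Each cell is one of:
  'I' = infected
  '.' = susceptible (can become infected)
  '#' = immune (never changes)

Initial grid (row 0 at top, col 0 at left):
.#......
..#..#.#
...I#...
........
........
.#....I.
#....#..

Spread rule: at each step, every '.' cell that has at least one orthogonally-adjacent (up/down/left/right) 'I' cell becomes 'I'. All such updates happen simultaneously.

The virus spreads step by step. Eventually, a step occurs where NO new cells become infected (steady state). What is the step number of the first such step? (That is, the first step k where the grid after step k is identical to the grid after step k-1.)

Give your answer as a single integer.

Step 0 (initial): 2 infected
Step 1: +7 new -> 9 infected
Step 2: +11 new -> 20 infected
Step 3: +12 new -> 32 infected
Step 4: +9 new -> 41 infected
Step 5: +4 new -> 45 infected
Step 6: +3 new -> 48 infected
Step 7: +0 new -> 48 infected

Answer: 7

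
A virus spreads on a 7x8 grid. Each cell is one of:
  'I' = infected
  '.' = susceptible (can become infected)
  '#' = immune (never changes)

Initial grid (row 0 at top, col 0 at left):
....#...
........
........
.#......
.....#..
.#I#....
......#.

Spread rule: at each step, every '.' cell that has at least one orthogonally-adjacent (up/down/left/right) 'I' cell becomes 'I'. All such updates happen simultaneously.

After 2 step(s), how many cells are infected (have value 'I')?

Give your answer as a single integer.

Answer: 8

Derivation:
Step 0 (initial): 1 infected
Step 1: +2 new -> 3 infected
Step 2: +5 new -> 8 infected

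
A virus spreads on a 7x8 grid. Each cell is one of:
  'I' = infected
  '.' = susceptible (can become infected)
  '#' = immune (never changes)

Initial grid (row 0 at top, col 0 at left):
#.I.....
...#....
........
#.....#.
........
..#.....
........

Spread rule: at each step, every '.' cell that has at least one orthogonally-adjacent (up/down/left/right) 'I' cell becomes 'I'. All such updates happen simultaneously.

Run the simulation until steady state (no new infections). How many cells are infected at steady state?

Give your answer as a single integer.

Answer: 51

Derivation:
Step 0 (initial): 1 infected
Step 1: +3 new -> 4 infected
Step 2: +3 new -> 7 infected
Step 3: +6 new -> 13 infected
Step 4: +7 new -> 20 infected
Step 5: +6 new -> 26 infected
Step 6: +7 new -> 33 infected
Step 7: +6 new -> 39 infected
Step 8: +6 new -> 45 infected
Step 9: +3 new -> 48 infected
Step 10: +2 new -> 50 infected
Step 11: +1 new -> 51 infected
Step 12: +0 new -> 51 infected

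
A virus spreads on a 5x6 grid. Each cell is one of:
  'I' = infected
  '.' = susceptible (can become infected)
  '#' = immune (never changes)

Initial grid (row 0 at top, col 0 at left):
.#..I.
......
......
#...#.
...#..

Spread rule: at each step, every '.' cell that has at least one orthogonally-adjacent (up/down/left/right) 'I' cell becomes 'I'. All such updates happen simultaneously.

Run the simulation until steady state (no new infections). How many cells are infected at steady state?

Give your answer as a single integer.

Answer: 26

Derivation:
Step 0 (initial): 1 infected
Step 1: +3 new -> 4 infected
Step 2: +4 new -> 8 infected
Step 3: +3 new -> 11 infected
Step 4: +4 new -> 15 infected
Step 5: +4 new -> 19 infected
Step 6: +5 new -> 24 infected
Step 7: +1 new -> 25 infected
Step 8: +1 new -> 26 infected
Step 9: +0 new -> 26 infected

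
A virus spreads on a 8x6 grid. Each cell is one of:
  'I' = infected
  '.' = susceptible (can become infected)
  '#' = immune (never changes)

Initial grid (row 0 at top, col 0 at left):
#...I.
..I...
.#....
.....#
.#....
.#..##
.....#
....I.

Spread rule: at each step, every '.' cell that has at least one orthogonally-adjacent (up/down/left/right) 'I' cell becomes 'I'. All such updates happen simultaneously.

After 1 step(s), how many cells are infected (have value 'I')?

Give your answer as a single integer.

Answer: 13

Derivation:
Step 0 (initial): 3 infected
Step 1: +10 new -> 13 infected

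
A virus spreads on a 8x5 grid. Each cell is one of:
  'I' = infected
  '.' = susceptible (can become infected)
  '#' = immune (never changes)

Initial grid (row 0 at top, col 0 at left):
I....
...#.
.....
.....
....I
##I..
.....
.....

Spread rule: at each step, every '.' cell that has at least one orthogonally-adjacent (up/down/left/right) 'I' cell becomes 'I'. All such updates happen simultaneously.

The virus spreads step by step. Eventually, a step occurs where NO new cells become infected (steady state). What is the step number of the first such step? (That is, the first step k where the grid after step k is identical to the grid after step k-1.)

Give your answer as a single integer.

Answer: 5

Derivation:
Step 0 (initial): 3 infected
Step 1: +8 new -> 11 infected
Step 2: +11 new -> 22 infected
Step 3: +13 new -> 35 infected
Step 4: +2 new -> 37 infected
Step 5: +0 new -> 37 infected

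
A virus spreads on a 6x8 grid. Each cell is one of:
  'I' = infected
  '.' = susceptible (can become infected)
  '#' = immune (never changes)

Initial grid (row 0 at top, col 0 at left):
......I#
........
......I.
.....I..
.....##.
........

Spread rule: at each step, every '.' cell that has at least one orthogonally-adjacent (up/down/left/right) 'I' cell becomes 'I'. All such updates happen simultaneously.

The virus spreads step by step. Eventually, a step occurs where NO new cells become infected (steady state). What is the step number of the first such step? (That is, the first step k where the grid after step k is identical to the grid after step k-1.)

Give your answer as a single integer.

Answer: 8

Derivation:
Step 0 (initial): 3 infected
Step 1: +6 new -> 9 infected
Step 2: +7 new -> 16 infected
Step 3: +7 new -> 23 infected
Step 4: +8 new -> 31 infected
Step 5: +7 new -> 38 infected
Step 6: +5 new -> 43 infected
Step 7: +2 new -> 45 infected
Step 8: +0 new -> 45 infected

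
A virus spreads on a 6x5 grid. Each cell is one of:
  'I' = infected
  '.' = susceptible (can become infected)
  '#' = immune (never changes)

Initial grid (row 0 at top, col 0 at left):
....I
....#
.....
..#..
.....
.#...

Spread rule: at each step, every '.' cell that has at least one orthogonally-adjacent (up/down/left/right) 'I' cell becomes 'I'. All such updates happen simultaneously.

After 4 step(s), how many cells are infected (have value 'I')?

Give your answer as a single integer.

Step 0 (initial): 1 infected
Step 1: +1 new -> 2 infected
Step 2: +2 new -> 4 infected
Step 3: +3 new -> 7 infected
Step 4: +5 new -> 12 infected

Answer: 12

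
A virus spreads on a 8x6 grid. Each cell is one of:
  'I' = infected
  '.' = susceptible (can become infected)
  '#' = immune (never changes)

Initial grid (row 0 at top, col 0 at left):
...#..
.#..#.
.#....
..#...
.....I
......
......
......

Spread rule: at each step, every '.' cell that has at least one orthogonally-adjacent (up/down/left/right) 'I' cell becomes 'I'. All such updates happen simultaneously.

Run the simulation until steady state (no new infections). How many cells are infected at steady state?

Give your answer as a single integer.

Answer: 43

Derivation:
Step 0 (initial): 1 infected
Step 1: +3 new -> 4 infected
Step 2: +5 new -> 9 infected
Step 3: +7 new -> 16 infected
Step 4: +6 new -> 22 infected
Step 5: +8 new -> 30 infected
Step 6: +5 new -> 35 infected
Step 7: +4 new -> 39 infected
Step 8: +3 new -> 42 infected
Step 9: +1 new -> 43 infected
Step 10: +0 new -> 43 infected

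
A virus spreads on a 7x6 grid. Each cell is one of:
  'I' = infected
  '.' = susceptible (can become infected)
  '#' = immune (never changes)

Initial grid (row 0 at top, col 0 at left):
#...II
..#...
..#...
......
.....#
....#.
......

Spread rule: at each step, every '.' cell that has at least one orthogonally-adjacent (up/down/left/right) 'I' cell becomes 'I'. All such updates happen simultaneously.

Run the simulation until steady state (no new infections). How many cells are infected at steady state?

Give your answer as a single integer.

Answer: 37

Derivation:
Step 0 (initial): 2 infected
Step 1: +3 new -> 5 infected
Step 2: +4 new -> 9 infected
Step 3: +4 new -> 13 infected
Step 4: +3 new -> 16 infected
Step 5: +4 new -> 20 infected
Step 6: +4 new -> 24 infected
Step 7: +4 new -> 28 infected
Step 8: +4 new -> 32 infected
Step 9: +3 new -> 35 infected
Step 10: +2 new -> 37 infected
Step 11: +0 new -> 37 infected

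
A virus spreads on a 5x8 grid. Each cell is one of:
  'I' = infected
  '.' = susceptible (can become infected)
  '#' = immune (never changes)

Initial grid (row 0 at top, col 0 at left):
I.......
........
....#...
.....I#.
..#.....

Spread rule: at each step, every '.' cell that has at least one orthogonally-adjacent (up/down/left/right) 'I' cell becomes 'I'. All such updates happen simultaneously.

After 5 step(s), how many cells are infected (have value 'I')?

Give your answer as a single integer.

Answer: 37

Derivation:
Step 0 (initial): 2 infected
Step 1: +5 new -> 7 infected
Step 2: +8 new -> 15 infected
Step 3: +12 new -> 27 infected
Step 4: +8 new -> 35 infected
Step 5: +2 new -> 37 infected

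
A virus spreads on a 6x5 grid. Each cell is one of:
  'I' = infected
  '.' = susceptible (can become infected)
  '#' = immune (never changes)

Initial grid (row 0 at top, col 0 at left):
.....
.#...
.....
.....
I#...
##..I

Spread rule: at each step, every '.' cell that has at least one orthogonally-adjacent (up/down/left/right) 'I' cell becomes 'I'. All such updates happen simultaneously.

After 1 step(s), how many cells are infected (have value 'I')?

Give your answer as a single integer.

Answer: 5

Derivation:
Step 0 (initial): 2 infected
Step 1: +3 new -> 5 infected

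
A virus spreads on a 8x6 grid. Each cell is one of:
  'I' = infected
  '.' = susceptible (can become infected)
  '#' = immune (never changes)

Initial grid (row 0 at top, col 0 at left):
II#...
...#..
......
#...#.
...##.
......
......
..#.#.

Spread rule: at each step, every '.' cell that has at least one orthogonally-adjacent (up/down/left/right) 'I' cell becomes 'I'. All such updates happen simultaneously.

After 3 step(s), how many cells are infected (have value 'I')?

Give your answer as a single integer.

Answer: 9

Derivation:
Step 0 (initial): 2 infected
Step 1: +2 new -> 4 infected
Step 2: +3 new -> 7 infected
Step 3: +2 new -> 9 infected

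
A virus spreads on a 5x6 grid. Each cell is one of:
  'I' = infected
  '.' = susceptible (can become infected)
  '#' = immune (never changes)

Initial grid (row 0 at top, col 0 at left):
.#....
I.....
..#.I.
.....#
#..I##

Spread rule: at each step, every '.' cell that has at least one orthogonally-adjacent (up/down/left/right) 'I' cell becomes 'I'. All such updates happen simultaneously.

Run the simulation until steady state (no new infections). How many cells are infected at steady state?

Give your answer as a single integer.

Step 0 (initial): 3 infected
Step 1: +9 new -> 12 infected
Step 2: +8 new -> 20 infected
Step 3: +4 new -> 24 infected
Step 4: +0 new -> 24 infected

Answer: 24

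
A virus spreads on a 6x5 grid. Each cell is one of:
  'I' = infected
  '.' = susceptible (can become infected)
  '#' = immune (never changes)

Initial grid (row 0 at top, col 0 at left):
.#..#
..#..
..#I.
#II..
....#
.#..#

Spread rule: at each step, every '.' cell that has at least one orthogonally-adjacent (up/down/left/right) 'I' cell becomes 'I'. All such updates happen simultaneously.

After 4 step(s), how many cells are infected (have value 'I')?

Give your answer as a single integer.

Step 0 (initial): 3 infected
Step 1: +6 new -> 9 infected
Step 2: +8 new -> 17 infected
Step 3: +4 new -> 21 infected
Step 4: +1 new -> 22 infected

Answer: 22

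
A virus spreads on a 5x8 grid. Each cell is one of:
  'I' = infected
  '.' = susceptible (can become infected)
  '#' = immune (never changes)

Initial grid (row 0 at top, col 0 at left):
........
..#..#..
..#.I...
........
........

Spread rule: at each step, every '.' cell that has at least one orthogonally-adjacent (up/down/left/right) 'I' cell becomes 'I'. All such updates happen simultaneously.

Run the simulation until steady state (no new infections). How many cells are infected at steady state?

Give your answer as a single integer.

Answer: 37

Derivation:
Step 0 (initial): 1 infected
Step 1: +4 new -> 5 infected
Step 2: +6 new -> 11 infected
Step 3: +8 new -> 19 infected
Step 4: +7 new -> 26 infected
Step 5: +6 new -> 32 infected
Step 6: +4 new -> 36 infected
Step 7: +1 new -> 37 infected
Step 8: +0 new -> 37 infected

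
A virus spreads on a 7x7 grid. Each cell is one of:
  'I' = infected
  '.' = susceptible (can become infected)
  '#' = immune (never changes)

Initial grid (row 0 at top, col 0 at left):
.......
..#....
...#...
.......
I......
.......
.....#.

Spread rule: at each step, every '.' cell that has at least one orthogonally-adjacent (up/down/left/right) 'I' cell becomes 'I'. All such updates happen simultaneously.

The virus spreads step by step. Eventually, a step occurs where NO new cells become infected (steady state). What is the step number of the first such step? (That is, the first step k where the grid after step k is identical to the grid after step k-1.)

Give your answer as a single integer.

Step 0 (initial): 1 infected
Step 1: +3 new -> 4 infected
Step 2: +5 new -> 9 infected
Step 3: +6 new -> 15 infected
Step 4: +7 new -> 22 infected
Step 5: +5 new -> 27 infected
Step 6: +6 new -> 33 infected
Step 7: +5 new -> 38 infected
Step 8: +5 new -> 43 infected
Step 9: +2 new -> 45 infected
Step 10: +1 new -> 46 infected
Step 11: +0 new -> 46 infected

Answer: 11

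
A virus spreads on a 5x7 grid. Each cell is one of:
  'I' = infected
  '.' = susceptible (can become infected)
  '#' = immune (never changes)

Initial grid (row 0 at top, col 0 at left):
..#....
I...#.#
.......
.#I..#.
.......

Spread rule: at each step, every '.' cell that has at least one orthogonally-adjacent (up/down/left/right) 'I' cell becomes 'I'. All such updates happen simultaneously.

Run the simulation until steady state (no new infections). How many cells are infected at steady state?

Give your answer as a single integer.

Step 0 (initial): 2 infected
Step 1: +6 new -> 8 infected
Step 2: +8 new -> 16 infected
Step 3: +4 new -> 20 infected
Step 4: +3 new -> 23 infected
Step 5: +4 new -> 27 infected
Step 6: +2 new -> 29 infected
Step 7: +1 new -> 30 infected
Step 8: +0 new -> 30 infected

Answer: 30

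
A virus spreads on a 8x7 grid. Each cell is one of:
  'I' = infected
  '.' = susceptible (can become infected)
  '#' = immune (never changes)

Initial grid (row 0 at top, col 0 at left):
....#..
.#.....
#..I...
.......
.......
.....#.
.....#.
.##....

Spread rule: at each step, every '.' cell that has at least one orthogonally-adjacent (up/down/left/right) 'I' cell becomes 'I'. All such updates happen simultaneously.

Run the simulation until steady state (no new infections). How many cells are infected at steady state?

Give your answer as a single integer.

Step 0 (initial): 1 infected
Step 1: +4 new -> 5 infected
Step 2: +8 new -> 13 infected
Step 3: +8 new -> 21 infected
Step 4: +10 new -> 31 infected
Step 5: +8 new -> 39 infected
Step 6: +5 new -> 44 infected
Step 7: +3 new -> 47 infected
Step 8: +2 new -> 49 infected
Step 9: +0 new -> 49 infected

Answer: 49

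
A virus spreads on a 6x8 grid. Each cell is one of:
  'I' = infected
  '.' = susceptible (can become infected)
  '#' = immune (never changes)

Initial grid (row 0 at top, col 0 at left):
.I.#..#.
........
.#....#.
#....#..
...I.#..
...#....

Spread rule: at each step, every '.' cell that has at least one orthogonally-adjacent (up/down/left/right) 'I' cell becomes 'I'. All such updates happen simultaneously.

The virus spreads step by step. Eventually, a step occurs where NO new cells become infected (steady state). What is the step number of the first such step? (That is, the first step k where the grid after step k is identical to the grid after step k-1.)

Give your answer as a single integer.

Answer: 9

Derivation:
Step 0 (initial): 2 infected
Step 1: +6 new -> 8 infected
Step 2: +8 new -> 16 infected
Step 3: +8 new -> 24 infected
Step 4: +4 new -> 28 infected
Step 5: +4 new -> 32 infected
Step 6: +4 new -> 36 infected
Step 7: +2 new -> 38 infected
Step 8: +2 new -> 40 infected
Step 9: +0 new -> 40 infected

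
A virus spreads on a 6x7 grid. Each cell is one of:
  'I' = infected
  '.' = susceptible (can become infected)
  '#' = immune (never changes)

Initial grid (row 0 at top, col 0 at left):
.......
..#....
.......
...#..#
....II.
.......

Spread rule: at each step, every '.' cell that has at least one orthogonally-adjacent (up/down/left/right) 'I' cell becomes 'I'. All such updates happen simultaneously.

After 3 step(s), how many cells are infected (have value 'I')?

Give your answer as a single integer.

Answer: 20

Derivation:
Step 0 (initial): 2 infected
Step 1: +6 new -> 8 infected
Step 2: +5 new -> 13 infected
Step 3: +7 new -> 20 infected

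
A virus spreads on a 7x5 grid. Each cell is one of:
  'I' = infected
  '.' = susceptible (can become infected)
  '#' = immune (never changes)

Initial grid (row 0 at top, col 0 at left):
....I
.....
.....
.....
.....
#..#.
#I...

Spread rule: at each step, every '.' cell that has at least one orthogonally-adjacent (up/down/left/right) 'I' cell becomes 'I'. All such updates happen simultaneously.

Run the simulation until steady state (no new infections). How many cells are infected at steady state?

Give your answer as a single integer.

Step 0 (initial): 2 infected
Step 1: +4 new -> 6 infected
Step 2: +6 new -> 12 infected
Step 3: +8 new -> 20 infected
Step 4: +10 new -> 30 infected
Step 5: +2 new -> 32 infected
Step 6: +0 new -> 32 infected

Answer: 32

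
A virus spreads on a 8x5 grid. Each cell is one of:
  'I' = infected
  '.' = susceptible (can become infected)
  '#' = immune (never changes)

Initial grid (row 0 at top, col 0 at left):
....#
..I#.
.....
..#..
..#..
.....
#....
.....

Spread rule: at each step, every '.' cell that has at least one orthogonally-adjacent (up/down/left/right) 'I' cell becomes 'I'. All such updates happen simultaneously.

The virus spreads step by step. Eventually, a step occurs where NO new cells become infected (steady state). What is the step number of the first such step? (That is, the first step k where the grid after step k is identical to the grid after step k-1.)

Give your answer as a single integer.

Step 0 (initial): 1 infected
Step 1: +3 new -> 4 infected
Step 2: +5 new -> 9 infected
Step 3: +5 new -> 14 infected
Step 4: +5 new -> 19 infected
Step 5: +4 new -> 23 infected
Step 6: +5 new -> 28 infected
Step 7: +4 new -> 32 infected
Step 8: +3 new -> 35 infected
Step 9: +0 new -> 35 infected

Answer: 9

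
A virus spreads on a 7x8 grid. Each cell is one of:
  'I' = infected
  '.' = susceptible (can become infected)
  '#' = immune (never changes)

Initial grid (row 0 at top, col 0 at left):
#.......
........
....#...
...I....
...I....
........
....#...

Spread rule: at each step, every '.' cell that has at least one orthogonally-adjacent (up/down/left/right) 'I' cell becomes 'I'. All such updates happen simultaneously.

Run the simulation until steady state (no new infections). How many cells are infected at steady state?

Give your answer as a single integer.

Answer: 53

Derivation:
Step 0 (initial): 2 infected
Step 1: +6 new -> 8 infected
Step 2: +9 new -> 17 infected
Step 3: +12 new -> 29 infected
Step 4: +12 new -> 41 infected
Step 5: +8 new -> 49 infected
Step 6: +3 new -> 52 infected
Step 7: +1 new -> 53 infected
Step 8: +0 new -> 53 infected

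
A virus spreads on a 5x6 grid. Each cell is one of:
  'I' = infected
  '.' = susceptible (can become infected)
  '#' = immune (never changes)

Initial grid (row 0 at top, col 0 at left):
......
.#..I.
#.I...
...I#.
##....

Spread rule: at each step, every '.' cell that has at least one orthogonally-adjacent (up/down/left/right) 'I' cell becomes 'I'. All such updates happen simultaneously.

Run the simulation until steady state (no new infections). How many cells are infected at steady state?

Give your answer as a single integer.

Answer: 25

Derivation:
Step 0 (initial): 3 infected
Step 1: +9 new -> 12 infected
Step 2: +7 new -> 19 infected
Step 3: +4 new -> 23 infected
Step 4: +1 new -> 24 infected
Step 5: +1 new -> 25 infected
Step 6: +0 new -> 25 infected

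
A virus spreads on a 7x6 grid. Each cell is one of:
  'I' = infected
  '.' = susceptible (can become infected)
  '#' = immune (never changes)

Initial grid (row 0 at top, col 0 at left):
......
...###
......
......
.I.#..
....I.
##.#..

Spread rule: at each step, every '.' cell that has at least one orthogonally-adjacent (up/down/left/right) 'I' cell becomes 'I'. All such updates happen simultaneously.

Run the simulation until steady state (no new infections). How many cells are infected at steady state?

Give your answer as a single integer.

Step 0 (initial): 2 infected
Step 1: +8 new -> 10 infected
Step 2: +8 new -> 18 infected
Step 3: +7 new -> 25 infected
Step 4: +5 new -> 30 infected
Step 5: +2 new -> 32 infected
Step 6: +1 new -> 33 infected
Step 7: +1 new -> 34 infected
Step 8: +1 new -> 35 infected
Step 9: +0 new -> 35 infected

Answer: 35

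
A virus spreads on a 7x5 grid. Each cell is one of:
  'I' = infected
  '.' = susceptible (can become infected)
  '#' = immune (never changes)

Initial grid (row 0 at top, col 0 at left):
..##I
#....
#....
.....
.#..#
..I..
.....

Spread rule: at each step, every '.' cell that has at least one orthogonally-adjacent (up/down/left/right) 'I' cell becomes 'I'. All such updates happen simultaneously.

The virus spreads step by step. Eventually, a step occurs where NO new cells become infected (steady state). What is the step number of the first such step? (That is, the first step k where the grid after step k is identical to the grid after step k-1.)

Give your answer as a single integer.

Step 0 (initial): 2 infected
Step 1: +5 new -> 7 infected
Step 2: +8 new -> 15 infected
Step 3: +9 new -> 24 infected
Step 4: +3 new -> 27 infected
Step 5: +1 new -> 28 infected
Step 6: +1 new -> 29 infected
Step 7: +0 new -> 29 infected

Answer: 7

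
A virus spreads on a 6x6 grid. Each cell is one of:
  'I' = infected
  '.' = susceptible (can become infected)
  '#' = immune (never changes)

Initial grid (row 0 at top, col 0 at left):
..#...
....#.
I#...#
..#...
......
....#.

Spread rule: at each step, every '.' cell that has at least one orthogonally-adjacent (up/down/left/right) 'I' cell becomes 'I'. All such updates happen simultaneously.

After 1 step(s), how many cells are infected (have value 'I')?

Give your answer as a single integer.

Step 0 (initial): 1 infected
Step 1: +2 new -> 3 infected

Answer: 3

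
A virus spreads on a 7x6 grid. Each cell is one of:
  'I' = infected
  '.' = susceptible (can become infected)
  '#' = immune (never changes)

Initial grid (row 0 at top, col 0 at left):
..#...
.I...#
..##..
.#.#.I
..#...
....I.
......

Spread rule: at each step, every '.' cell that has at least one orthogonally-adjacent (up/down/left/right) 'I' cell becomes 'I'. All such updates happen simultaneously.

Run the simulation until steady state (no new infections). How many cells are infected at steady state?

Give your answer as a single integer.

Answer: 34

Derivation:
Step 0 (initial): 3 infected
Step 1: +11 new -> 14 infected
Step 2: +8 new -> 22 infected
Step 3: +5 new -> 27 infected
Step 4: +5 new -> 32 infected
Step 5: +2 new -> 34 infected
Step 6: +0 new -> 34 infected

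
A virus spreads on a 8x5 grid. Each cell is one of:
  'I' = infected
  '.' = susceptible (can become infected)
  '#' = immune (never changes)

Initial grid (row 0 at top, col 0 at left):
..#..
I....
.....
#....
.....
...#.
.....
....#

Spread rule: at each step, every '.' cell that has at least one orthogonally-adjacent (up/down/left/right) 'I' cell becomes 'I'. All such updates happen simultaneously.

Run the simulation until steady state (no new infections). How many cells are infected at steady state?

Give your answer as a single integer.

Step 0 (initial): 1 infected
Step 1: +3 new -> 4 infected
Step 2: +3 new -> 7 infected
Step 3: +3 new -> 10 infected
Step 4: +5 new -> 15 infected
Step 5: +6 new -> 21 infected
Step 6: +5 new -> 26 infected
Step 7: +4 new -> 30 infected
Step 8: +4 new -> 34 infected
Step 9: +2 new -> 36 infected
Step 10: +0 new -> 36 infected

Answer: 36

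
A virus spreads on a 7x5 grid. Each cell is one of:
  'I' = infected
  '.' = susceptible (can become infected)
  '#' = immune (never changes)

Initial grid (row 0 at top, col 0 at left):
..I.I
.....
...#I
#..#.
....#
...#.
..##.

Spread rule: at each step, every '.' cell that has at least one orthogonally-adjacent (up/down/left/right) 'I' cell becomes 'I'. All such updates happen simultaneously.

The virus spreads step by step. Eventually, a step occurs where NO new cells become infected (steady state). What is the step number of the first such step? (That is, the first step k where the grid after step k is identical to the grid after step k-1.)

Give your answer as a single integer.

Answer: 9

Derivation:
Step 0 (initial): 3 infected
Step 1: +5 new -> 8 infected
Step 2: +4 new -> 12 infected
Step 3: +3 new -> 15 infected
Step 4: +3 new -> 18 infected
Step 5: +3 new -> 21 infected
Step 6: +2 new -> 23 infected
Step 7: +2 new -> 25 infected
Step 8: +1 new -> 26 infected
Step 9: +0 new -> 26 infected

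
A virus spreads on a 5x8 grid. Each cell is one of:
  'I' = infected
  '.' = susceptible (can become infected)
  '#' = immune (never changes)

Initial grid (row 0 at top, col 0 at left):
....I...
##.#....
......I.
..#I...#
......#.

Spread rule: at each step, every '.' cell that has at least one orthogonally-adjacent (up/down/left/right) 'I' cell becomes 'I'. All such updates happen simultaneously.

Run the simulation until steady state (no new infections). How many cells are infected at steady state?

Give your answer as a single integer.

Step 0 (initial): 3 infected
Step 1: +10 new -> 13 infected
Step 2: +9 new -> 22 infected
Step 3: +6 new -> 28 infected
Step 4: +4 new -> 32 infected
Step 5: +1 new -> 33 infected
Step 6: +0 new -> 33 infected

Answer: 33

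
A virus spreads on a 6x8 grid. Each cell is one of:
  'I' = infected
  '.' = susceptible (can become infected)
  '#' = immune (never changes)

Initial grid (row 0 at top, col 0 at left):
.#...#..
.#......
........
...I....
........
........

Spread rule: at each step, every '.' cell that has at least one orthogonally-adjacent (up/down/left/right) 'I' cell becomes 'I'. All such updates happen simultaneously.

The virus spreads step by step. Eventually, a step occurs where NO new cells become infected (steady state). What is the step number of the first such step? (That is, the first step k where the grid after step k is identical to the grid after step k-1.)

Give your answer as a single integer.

Answer: 8

Derivation:
Step 0 (initial): 1 infected
Step 1: +4 new -> 5 infected
Step 2: +8 new -> 13 infected
Step 3: +11 new -> 24 infected
Step 4: +10 new -> 34 infected
Step 5: +6 new -> 40 infected
Step 6: +4 new -> 44 infected
Step 7: +1 new -> 45 infected
Step 8: +0 new -> 45 infected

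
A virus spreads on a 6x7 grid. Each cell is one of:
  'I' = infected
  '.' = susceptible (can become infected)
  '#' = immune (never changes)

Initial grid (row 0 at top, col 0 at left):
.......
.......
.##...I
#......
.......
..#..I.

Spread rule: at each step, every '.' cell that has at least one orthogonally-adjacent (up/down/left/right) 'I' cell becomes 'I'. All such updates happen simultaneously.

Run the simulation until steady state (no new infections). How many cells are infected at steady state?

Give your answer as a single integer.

Answer: 38

Derivation:
Step 0 (initial): 2 infected
Step 1: +6 new -> 8 infected
Step 2: +7 new -> 15 infected
Step 3: +5 new -> 20 infected
Step 4: +4 new -> 24 infected
Step 5: +4 new -> 28 infected
Step 6: +5 new -> 33 infected
Step 7: +3 new -> 36 infected
Step 8: +2 new -> 38 infected
Step 9: +0 new -> 38 infected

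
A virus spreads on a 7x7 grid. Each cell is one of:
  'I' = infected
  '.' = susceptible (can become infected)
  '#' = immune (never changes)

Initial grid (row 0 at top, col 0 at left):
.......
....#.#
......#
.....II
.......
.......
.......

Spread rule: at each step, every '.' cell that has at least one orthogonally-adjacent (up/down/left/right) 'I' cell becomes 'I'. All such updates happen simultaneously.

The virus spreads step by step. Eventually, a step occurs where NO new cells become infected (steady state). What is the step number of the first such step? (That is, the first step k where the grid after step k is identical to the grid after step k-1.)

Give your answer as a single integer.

Step 0 (initial): 2 infected
Step 1: +4 new -> 6 infected
Step 2: +6 new -> 12 infected
Step 3: +7 new -> 19 infected
Step 4: +8 new -> 27 infected
Step 5: +7 new -> 34 infected
Step 6: +6 new -> 40 infected
Step 7: +4 new -> 44 infected
Step 8: +2 new -> 46 infected
Step 9: +0 new -> 46 infected

Answer: 9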